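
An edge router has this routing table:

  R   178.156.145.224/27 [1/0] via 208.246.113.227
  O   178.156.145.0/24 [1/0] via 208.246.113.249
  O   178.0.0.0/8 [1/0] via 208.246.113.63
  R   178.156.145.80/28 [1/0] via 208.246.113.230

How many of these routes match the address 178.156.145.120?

2

Prefixes containing 178.156.145.120:
  178.0.0.0/8 (178.0.0.0 - 178.255.255.255)
  178.156.145.0/24 (178.156.145.0 - 178.156.145.255)
Total matching entries: 2.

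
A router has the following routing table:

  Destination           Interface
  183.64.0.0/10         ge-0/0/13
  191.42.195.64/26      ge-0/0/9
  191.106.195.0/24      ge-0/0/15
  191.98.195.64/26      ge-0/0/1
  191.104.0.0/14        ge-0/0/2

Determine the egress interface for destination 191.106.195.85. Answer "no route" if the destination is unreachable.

ge-0/0/15

Routes whose prefix contains 191.106.195.85:
  191.104.0.0/14 (191.104.0.0 - 191.107.255.255) -> ge-0/0/2
  191.106.195.0/24 (191.106.195.0 - 191.106.195.255) -> ge-0/0/15
More-specific entries that do NOT match:
  191.42.195.64/26 (191.42.195.64 - 191.42.195.127) does not contain 191.106.195.85
  191.98.195.64/26 (191.98.195.64 - 191.98.195.127) does not contain 191.106.195.85
Longest matching prefix is /24 -> interface ge-0/0/15.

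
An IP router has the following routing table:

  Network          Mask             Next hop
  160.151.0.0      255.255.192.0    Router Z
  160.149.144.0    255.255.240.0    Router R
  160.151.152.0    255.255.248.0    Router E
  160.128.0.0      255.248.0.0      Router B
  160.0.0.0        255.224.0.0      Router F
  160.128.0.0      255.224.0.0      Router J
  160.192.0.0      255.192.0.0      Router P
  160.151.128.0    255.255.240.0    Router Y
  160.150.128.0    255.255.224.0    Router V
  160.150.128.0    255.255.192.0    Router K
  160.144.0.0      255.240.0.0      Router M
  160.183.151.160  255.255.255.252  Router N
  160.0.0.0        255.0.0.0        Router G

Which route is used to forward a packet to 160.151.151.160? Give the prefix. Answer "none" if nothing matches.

160.144.0.0/12

Entries matching 160.151.151.160:
  160.0.0.0/8 (160.0.0.0 - 160.255.255.255)
  160.128.0.0/11 (160.128.0.0 - 160.159.255.255)
  160.144.0.0/12 (160.144.0.0 - 160.159.255.255)
Most specific is 160.144.0.0/12.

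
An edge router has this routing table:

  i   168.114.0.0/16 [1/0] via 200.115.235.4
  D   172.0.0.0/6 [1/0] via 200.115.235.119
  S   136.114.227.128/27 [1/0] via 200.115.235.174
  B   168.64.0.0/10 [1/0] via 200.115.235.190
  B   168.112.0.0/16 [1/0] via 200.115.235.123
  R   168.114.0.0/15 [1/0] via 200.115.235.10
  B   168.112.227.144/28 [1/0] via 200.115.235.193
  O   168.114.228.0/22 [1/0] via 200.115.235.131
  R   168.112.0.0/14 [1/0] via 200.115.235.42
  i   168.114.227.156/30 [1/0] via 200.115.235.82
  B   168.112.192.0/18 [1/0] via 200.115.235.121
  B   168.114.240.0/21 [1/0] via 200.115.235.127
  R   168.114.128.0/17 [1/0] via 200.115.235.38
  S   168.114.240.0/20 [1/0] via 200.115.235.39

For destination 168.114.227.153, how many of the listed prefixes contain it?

Prefixes containing 168.114.227.153:
  168.64.0.0/10 (168.64.0.0 - 168.127.255.255)
  168.112.0.0/14 (168.112.0.0 - 168.115.255.255)
  168.114.0.0/15 (168.114.0.0 - 168.115.255.255)
  168.114.0.0/16 (168.114.0.0 - 168.114.255.255)
  168.114.128.0/17 (168.114.128.0 - 168.114.255.255)
Total matching entries: 5.

5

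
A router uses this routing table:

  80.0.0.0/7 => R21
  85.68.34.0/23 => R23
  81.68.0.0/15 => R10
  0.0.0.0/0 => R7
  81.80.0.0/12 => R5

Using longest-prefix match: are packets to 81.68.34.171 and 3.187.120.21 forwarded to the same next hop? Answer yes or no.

81.68.34.171: longest match 81.68.0.0/15 -> R10
3.187.120.21: longest match 0.0.0.0/0 -> R7

no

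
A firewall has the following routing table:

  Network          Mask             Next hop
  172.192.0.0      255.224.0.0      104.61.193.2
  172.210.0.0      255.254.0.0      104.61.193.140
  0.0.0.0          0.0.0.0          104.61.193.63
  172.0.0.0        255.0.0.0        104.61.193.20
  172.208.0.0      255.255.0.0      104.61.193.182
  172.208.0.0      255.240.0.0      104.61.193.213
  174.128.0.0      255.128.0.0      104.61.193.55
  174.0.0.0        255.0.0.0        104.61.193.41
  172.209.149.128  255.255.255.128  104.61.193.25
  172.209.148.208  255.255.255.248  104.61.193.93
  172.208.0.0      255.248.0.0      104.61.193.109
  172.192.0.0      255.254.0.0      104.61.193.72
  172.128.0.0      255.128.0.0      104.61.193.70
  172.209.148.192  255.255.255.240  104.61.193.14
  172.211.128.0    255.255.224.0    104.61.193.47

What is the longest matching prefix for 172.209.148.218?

172.208.0.0/13

Entries matching 172.209.148.218:
  0.0.0.0/0 (default, matches everything)
  172.0.0.0/8 (172.0.0.0 - 172.255.255.255)
  172.128.0.0/9 (172.128.0.0 - 172.255.255.255)
  172.192.0.0/11 (172.192.0.0 - 172.223.255.255)
  172.208.0.0/12 (172.208.0.0 - 172.223.255.255)
  172.208.0.0/13 (172.208.0.0 - 172.215.255.255)
Most specific is 172.208.0.0/13.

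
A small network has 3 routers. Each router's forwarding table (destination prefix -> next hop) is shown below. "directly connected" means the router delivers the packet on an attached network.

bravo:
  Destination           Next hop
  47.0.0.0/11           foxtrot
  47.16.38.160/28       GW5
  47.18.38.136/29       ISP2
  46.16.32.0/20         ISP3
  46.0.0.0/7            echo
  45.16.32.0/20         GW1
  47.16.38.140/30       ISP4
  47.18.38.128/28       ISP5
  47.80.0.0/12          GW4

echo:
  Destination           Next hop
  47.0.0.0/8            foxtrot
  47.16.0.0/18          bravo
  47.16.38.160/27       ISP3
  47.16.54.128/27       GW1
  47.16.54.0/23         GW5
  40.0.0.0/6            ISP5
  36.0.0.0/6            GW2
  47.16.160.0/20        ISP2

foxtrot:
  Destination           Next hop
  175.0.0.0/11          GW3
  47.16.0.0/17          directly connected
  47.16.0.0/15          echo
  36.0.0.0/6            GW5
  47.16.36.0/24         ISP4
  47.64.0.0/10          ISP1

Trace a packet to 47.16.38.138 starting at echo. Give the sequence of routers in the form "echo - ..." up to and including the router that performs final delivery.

At echo: longest match for 47.16.38.138 is 47.16.0.0/18 -> bravo
At bravo: longest match for 47.16.38.138 is 47.0.0.0/11 -> foxtrot
At foxtrot: longest match for 47.16.38.138 is 47.16.0.0/17 -> directly connected

echo - bravo - foxtrot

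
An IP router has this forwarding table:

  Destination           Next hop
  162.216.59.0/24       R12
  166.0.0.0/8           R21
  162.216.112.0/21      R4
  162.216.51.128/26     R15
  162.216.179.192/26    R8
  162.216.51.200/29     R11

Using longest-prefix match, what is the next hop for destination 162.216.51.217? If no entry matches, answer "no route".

no route

No entry's prefix contains 162.216.51.217; there is no default route.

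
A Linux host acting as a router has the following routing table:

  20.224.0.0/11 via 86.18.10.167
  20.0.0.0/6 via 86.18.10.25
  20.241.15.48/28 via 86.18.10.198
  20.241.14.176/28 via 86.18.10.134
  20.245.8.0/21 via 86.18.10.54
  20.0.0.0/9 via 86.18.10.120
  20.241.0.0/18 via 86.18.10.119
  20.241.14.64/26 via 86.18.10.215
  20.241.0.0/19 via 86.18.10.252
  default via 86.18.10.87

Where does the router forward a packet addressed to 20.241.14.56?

86.18.10.252

Routes whose prefix contains 20.241.14.56:
  0.0.0.0/0 (default, matches everything) -> 86.18.10.87
  20.0.0.0/6 (20.0.0.0 - 23.255.255.255) -> 86.18.10.25
  20.224.0.0/11 (20.224.0.0 - 20.255.255.255) -> 86.18.10.167
  20.241.0.0/18 (20.241.0.0 - 20.241.63.255) -> 86.18.10.119
  20.241.0.0/19 (20.241.0.0 - 20.241.31.255) -> 86.18.10.252
More-specific entries that do NOT match:
  20.241.15.48/28 (20.241.15.48 - 20.241.15.63) does not contain 20.241.14.56
  20.241.14.176/28 (20.241.14.176 - 20.241.14.191) does not contain 20.241.14.56
  20.241.14.64/26 (20.241.14.64 - 20.241.14.127) does not contain 20.241.14.56
  20.245.8.0/21 (20.245.8.0 - 20.245.15.255) does not contain 20.241.14.56
Longest matching prefix is /19 -> next hop 86.18.10.252.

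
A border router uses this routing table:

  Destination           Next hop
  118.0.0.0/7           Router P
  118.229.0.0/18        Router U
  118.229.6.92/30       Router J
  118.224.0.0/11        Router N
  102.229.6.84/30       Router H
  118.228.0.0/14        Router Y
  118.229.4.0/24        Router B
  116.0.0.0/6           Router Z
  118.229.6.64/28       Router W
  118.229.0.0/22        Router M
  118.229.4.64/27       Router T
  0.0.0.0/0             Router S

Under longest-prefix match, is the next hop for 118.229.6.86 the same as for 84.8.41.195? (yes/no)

118.229.6.86: longest match 118.229.0.0/18 -> Router U
84.8.41.195: longest match 0.0.0.0/0 -> Router S

no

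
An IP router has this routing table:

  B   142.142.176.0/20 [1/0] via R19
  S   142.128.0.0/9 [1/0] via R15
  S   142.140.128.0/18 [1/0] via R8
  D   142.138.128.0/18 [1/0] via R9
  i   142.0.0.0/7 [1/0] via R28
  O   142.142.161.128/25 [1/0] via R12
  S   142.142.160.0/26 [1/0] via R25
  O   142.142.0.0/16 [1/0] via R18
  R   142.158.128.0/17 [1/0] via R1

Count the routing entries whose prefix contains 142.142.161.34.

3

Prefixes containing 142.142.161.34:
  142.0.0.0/7 (142.0.0.0 - 143.255.255.255)
  142.128.0.0/9 (142.128.0.0 - 142.255.255.255)
  142.142.0.0/16 (142.142.0.0 - 142.142.255.255)
Total matching entries: 3.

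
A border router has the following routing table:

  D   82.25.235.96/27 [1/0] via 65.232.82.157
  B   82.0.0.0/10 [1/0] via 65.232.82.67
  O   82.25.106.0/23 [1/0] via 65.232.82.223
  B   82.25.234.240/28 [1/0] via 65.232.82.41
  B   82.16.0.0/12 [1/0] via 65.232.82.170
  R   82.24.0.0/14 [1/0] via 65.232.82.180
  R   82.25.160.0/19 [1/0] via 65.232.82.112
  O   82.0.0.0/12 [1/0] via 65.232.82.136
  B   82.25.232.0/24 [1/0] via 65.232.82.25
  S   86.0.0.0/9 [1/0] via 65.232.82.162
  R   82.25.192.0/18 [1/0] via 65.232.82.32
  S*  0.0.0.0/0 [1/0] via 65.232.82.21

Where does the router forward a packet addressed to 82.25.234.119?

65.232.82.32

Routes whose prefix contains 82.25.234.119:
  0.0.0.0/0 (default, matches everything) -> 65.232.82.21
  82.0.0.0/10 (82.0.0.0 - 82.63.255.255) -> 65.232.82.67
  82.16.0.0/12 (82.16.0.0 - 82.31.255.255) -> 65.232.82.170
  82.24.0.0/14 (82.24.0.0 - 82.27.255.255) -> 65.232.82.180
  82.25.192.0/18 (82.25.192.0 - 82.25.255.255) -> 65.232.82.32
More-specific entries that do NOT match:
  82.25.234.240/28 (82.25.234.240 - 82.25.234.255) does not contain 82.25.234.119
  82.25.235.96/27 (82.25.235.96 - 82.25.235.127) does not contain 82.25.234.119
  82.25.232.0/24 (82.25.232.0 - 82.25.232.255) does not contain 82.25.234.119
  82.25.106.0/23 (82.25.106.0 - 82.25.107.255) does not contain 82.25.234.119
  82.25.160.0/19 (82.25.160.0 - 82.25.191.255) does not contain 82.25.234.119
Longest matching prefix is /18 -> next hop 65.232.82.32.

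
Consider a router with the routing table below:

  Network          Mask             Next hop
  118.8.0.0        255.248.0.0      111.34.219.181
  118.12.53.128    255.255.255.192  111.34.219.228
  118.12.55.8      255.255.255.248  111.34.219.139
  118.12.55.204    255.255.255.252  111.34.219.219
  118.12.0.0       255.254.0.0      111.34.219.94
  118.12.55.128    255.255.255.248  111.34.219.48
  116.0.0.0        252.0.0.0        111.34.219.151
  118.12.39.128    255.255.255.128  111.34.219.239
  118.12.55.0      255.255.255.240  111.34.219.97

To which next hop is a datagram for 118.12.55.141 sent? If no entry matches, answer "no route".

111.34.219.94

Routes whose prefix contains 118.12.55.141:
  116.0.0.0/6 (116.0.0.0 - 119.255.255.255) -> 111.34.219.151
  118.8.0.0/13 (118.8.0.0 - 118.15.255.255) -> 111.34.219.181
  118.12.0.0/15 (118.12.0.0 - 118.13.255.255) -> 111.34.219.94
More-specific entries that do NOT match:
  118.12.55.204/30 (118.12.55.204 - 118.12.55.207) does not contain 118.12.55.141
  118.12.55.8/29 (118.12.55.8 - 118.12.55.15) does not contain 118.12.55.141
  118.12.55.128/29 (118.12.55.128 - 118.12.55.135) does not contain 118.12.55.141
  118.12.55.0/28 (118.12.55.0 - 118.12.55.15) does not contain 118.12.55.141
  118.12.53.128/26 (118.12.53.128 - 118.12.53.191) does not contain 118.12.55.141
  118.12.39.128/25 (118.12.39.128 - 118.12.39.255) does not contain 118.12.55.141
Longest matching prefix is /15 -> next hop 111.34.219.94.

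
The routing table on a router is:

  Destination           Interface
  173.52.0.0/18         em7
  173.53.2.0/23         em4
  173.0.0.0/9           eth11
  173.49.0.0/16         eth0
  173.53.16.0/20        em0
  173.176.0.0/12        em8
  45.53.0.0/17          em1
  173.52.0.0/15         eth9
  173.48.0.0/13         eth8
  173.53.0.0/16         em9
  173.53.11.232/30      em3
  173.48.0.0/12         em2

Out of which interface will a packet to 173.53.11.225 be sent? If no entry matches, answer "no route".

Routes whose prefix contains 173.53.11.225:
  173.0.0.0/9 (173.0.0.0 - 173.127.255.255) -> eth11
  173.48.0.0/12 (173.48.0.0 - 173.63.255.255) -> em2
  173.48.0.0/13 (173.48.0.0 - 173.55.255.255) -> eth8
  173.52.0.0/15 (173.52.0.0 - 173.53.255.255) -> eth9
  173.53.0.0/16 (173.53.0.0 - 173.53.255.255) -> em9
More-specific entries that do NOT match:
  173.53.11.232/30 (173.53.11.232 - 173.53.11.235) does not contain 173.53.11.225
  173.53.2.0/23 (173.53.2.0 - 173.53.3.255) does not contain 173.53.11.225
  173.53.16.0/20 (173.53.16.0 - 173.53.31.255) does not contain 173.53.11.225
  173.52.0.0/18 (173.52.0.0 - 173.52.63.255) does not contain 173.53.11.225
  45.53.0.0/17 (45.53.0.0 - 45.53.127.255) does not contain 173.53.11.225
Longest matching prefix is /16 -> interface em9.

em9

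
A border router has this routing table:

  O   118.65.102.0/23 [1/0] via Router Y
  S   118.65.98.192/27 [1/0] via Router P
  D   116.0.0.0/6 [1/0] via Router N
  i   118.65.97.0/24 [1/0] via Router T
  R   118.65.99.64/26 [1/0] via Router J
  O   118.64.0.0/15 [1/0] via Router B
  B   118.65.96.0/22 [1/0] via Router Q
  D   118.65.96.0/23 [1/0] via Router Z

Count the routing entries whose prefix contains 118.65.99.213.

3

Prefixes containing 118.65.99.213:
  116.0.0.0/6 (116.0.0.0 - 119.255.255.255)
  118.64.0.0/15 (118.64.0.0 - 118.65.255.255)
  118.65.96.0/22 (118.65.96.0 - 118.65.99.255)
Total matching entries: 3.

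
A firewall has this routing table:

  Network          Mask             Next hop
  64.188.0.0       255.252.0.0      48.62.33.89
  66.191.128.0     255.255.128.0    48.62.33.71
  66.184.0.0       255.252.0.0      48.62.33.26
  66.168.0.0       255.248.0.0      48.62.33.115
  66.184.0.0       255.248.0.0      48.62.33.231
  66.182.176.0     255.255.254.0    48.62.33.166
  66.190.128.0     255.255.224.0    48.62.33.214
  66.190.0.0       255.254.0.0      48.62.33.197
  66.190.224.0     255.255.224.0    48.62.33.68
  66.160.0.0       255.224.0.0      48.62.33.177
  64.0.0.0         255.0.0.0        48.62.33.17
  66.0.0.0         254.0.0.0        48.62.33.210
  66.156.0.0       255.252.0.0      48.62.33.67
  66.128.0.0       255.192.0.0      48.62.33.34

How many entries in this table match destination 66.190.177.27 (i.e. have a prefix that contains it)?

Prefixes containing 66.190.177.27:
  66.0.0.0/7 (66.0.0.0 - 67.255.255.255)
  66.128.0.0/10 (66.128.0.0 - 66.191.255.255)
  66.160.0.0/11 (66.160.0.0 - 66.191.255.255)
  66.184.0.0/13 (66.184.0.0 - 66.191.255.255)
  66.190.0.0/15 (66.190.0.0 - 66.191.255.255)
Total matching entries: 5.

5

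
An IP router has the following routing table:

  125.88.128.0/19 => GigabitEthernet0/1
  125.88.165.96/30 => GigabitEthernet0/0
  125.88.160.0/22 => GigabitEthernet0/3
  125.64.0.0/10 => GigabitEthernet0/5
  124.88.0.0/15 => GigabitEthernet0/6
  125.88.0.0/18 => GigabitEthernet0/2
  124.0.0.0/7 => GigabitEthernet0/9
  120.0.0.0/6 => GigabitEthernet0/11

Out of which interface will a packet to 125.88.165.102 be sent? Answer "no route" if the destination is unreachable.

GigabitEthernet0/5

Routes whose prefix contains 125.88.165.102:
  124.0.0.0/7 (124.0.0.0 - 125.255.255.255) -> GigabitEthernet0/9
  125.64.0.0/10 (125.64.0.0 - 125.127.255.255) -> GigabitEthernet0/5
More-specific entries that do NOT match:
  125.88.165.96/30 (125.88.165.96 - 125.88.165.99) does not contain 125.88.165.102
  125.88.160.0/22 (125.88.160.0 - 125.88.163.255) does not contain 125.88.165.102
  125.88.128.0/19 (125.88.128.0 - 125.88.159.255) does not contain 125.88.165.102
  125.88.0.0/18 (125.88.0.0 - 125.88.63.255) does not contain 125.88.165.102
  124.88.0.0/15 (124.88.0.0 - 124.89.255.255) does not contain 125.88.165.102
Longest matching prefix is /10 -> interface GigabitEthernet0/5.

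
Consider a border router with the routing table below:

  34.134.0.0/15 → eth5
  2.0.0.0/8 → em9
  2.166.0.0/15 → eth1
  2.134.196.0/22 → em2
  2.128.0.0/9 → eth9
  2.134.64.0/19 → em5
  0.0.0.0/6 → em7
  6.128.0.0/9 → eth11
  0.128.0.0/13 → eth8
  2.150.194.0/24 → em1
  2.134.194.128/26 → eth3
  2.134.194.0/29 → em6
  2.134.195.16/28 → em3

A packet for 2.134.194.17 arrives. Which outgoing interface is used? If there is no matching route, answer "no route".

Routes whose prefix contains 2.134.194.17:
  0.0.0.0/6 (0.0.0.0 - 3.255.255.255) -> em7
  2.0.0.0/8 (2.0.0.0 - 2.255.255.255) -> em9
  2.128.0.0/9 (2.128.0.0 - 2.255.255.255) -> eth9
More-specific entries that do NOT match:
  2.134.194.0/29 (2.134.194.0 - 2.134.194.7) does not contain 2.134.194.17
  2.134.195.16/28 (2.134.195.16 - 2.134.195.31) does not contain 2.134.194.17
  2.134.194.128/26 (2.134.194.128 - 2.134.194.191) does not contain 2.134.194.17
  2.150.194.0/24 (2.150.194.0 - 2.150.194.255) does not contain 2.134.194.17
  2.134.196.0/22 (2.134.196.0 - 2.134.199.255) does not contain 2.134.194.17
  2.134.64.0/19 (2.134.64.0 - 2.134.95.255) does not contain 2.134.194.17
  34.134.0.0/15 (34.134.0.0 - 34.135.255.255) does not contain 2.134.194.17
  2.166.0.0/15 (2.166.0.0 - 2.167.255.255) does not contain 2.134.194.17
  0.128.0.0/13 (0.128.0.0 - 0.135.255.255) does not contain 2.134.194.17
Longest matching prefix is /9 -> interface eth9.

eth9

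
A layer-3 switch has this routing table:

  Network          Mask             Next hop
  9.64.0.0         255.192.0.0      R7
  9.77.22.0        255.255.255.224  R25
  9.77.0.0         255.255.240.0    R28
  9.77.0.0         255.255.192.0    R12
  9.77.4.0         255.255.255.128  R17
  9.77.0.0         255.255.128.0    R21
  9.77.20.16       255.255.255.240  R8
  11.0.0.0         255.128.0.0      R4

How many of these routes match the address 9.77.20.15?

3

Prefixes containing 9.77.20.15:
  9.64.0.0/10 (9.64.0.0 - 9.127.255.255)
  9.77.0.0/17 (9.77.0.0 - 9.77.127.255)
  9.77.0.0/18 (9.77.0.0 - 9.77.63.255)
Total matching entries: 3.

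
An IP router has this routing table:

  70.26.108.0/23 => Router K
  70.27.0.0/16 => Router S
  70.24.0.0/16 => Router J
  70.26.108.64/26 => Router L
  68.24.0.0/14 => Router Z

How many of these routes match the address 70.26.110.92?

0

No listed prefix contains 70.26.110.92.
Total matching entries: 0.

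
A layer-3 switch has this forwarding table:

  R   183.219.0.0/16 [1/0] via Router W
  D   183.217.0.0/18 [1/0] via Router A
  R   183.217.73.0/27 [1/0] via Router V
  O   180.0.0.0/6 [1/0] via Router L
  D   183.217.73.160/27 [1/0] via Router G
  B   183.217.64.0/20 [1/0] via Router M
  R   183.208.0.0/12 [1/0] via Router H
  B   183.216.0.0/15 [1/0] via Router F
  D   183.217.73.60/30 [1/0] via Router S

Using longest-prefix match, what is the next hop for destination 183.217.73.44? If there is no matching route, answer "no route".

Routes whose prefix contains 183.217.73.44:
  180.0.0.0/6 (180.0.0.0 - 183.255.255.255) -> Router L
  183.208.0.0/12 (183.208.0.0 - 183.223.255.255) -> Router H
  183.216.0.0/15 (183.216.0.0 - 183.217.255.255) -> Router F
  183.217.64.0/20 (183.217.64.0 - 183.217.79.255) -> Router M
More-specific entries that do NOT match:
  183.217.73.60/30 (183.217.73.60 - 183.217.73.63) does not contain 183.217.73.44
  183.217.73.0/27 (183.217.73.0 - 183.217.73.31) does not contain 183.217.73.44
  183.217.73.160/27 (183.217.73.160 - 183.217.73.191) does not contain 183.217.73.44
Longest matching prefix is /20 -> next hop Router M.

Router M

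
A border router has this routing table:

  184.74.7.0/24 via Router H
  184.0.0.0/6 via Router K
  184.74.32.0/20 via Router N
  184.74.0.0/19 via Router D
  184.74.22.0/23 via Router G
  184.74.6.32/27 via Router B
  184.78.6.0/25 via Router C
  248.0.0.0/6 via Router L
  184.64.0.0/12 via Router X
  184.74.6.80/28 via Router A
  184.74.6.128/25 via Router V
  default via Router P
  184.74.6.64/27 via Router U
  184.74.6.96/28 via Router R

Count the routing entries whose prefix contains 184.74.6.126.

4

Prefixes containing 184.74.6.126:
  0.0.0.0/0 (default, matches everything)
  184.0.0.0/6 (184.0.0.0 - 187.255.255.255)
  184.64.0.0/12 (184.64.0.0 - 184.79.255.255)
  184.74.0.0/19 (184.74.0.0 - 184.74.31.255)
Total matching entries: 4.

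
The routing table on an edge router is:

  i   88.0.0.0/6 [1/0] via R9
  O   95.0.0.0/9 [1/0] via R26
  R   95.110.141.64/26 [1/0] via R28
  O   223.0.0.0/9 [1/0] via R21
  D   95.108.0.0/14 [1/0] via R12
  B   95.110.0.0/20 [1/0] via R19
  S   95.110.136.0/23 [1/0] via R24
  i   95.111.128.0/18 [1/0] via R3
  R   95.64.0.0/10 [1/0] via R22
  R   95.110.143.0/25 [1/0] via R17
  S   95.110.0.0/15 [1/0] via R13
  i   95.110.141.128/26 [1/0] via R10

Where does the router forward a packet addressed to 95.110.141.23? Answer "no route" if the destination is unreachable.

R13

Routes whose prefix contains 95.110.141.23:
  95.0.0.0/9 (95.0.0.0 - 95.127.255.255) -> R26
  95.64.0.0/10 (95.64.0.0 - 95.127.255.255) -> R22
  95.108.0.0/14 (95.108.0.0 - 95.111.255.255) -> R12
  95.110.0.0/15 (95.110.0.0 - 95.111.255.255) -> R13
More-specific entries that do NOT match:
  95.110.141.64/26 (95.110.141.64 - 95.110.141.127) does not contain 95.110.141.23
  95.110.141.128/26 (95.110.141.128 - 95.110.141.191) does not contain 95.110.141.23
  95.110.143.0/25 (95.110.143.0 - 95.110.143.127) does not contain 95.110.141.23
  95.110.136.0/23 (95.110.136.0 - 95.110.137.255) does not contain 95.110.141.23
  95.110.0.0/20 (95.110.0.0 - 95.110.15.255) does not contain 95.110.141.23
  95.111.128.0/18 (95.111.128.0 - 95.111.191.255) does not contain 95.110.141.23
Longest matching prefix is /15 -> next hop R13.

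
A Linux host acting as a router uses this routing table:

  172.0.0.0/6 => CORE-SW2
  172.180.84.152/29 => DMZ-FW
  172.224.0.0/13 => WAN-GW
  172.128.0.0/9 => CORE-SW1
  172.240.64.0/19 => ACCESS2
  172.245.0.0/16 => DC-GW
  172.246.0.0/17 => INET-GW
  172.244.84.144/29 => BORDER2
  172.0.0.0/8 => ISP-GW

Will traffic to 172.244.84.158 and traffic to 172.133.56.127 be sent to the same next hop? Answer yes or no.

172.244.84.158: longest match 172.128.0.0/9 -> CORE-SW1
172.133.56.127: longest match 172.128.0.0/9 -> CORE-SW1

yes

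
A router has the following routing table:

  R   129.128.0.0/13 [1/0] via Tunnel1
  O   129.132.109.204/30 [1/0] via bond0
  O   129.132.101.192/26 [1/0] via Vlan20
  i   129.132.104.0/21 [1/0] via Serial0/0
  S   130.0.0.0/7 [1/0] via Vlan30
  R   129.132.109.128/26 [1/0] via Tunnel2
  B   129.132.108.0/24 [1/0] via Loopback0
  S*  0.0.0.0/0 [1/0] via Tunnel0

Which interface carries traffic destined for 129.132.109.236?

Serial0/0

Routes whose prefix contains 129.132.109.236:
  0.0.0.0/0 (default, matches everything) -> Tunnel0
  129.128.0.0/13 (129.128.0.0 - 129.135.255.255) -> Tunnel1
  129.132.104.0/21 (129.132.104.0 - 129.132.111.255) -> Serial0/0
More-specific entries that do NOT match:
  129.132.109.204/30 (129.132.109.204 - 129.132.109.207) does not contain 129.132.109.236
  129.132.101.192/26 (129.132.101.192 - 129.132.101.255) does not contain 129.132.109.236
  129.132.109.128/26 (129.132.109.128 - 129.132.109.191) does not contain 129.132.109.236
  129.132.108.0/24 (129.132.108.0 - 129.132.108.255) does not contain 129.132.109.236
Longest matching prefix is /21 -> interface Serial0/0.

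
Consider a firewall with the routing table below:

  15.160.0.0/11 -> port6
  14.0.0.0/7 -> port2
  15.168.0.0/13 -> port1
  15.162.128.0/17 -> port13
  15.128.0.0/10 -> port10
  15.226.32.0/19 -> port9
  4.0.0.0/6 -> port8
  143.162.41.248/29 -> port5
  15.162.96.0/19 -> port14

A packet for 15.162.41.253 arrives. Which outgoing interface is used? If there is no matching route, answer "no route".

Routes whose prefix contains 15.162.41.253:
  14.0.0.0/7 (14.0.0.0 - 15.255.255.255) -> port2
  15.128.0.0/10 (15.128.0.0 - 15.191.255.255) -> port10
  15.160.0.0/11 (15.160.0.0 - 15.191.255.255) -> port6
More-specific entries that do NOT match:
  143.162.41.248/29 (143.162.41.248 - 143.162.41.255) does not contain 15.162.41.253
  15.226.32.0/19 (15.226.32.0 - 15.226.63.255) does not contain 15.162.41.253
  15.162.96.0/19 (15.162.96.0 - 15.162.127.255) does not contain 15.162.41.253
  15.162.128.0/17 (15.162.128.0 - 15.162.255.255) does not contain 15.162.41.253
  15.168.0.0/13 (15.168.0.0 - 15.175.255.255) does not contain 15.162.41.253
Longest matching prefix is /11 -> interface port6.

port6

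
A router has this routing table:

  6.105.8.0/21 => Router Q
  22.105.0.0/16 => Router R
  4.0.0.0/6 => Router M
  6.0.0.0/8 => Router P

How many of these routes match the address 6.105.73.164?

Prefixes containing 6.105.73.164:
  4.0.0.0/6 (4.0.0.0 - 7.255.255.255)
  6.0.0.0/8 (6.0.0.0 - 6.255.255.255)
Total matching entries: 2.

2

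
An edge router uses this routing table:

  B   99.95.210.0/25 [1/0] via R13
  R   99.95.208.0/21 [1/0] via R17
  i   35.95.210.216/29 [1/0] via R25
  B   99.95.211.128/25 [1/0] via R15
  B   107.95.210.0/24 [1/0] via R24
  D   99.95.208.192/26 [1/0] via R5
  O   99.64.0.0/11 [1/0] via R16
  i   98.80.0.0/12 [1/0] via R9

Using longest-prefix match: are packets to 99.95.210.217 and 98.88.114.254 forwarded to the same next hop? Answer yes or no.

99.95.210.217: longest match 99.95.208.0/21 -> R17
98.88.114.254: longest match 98.80.0.0/12 -> R9

no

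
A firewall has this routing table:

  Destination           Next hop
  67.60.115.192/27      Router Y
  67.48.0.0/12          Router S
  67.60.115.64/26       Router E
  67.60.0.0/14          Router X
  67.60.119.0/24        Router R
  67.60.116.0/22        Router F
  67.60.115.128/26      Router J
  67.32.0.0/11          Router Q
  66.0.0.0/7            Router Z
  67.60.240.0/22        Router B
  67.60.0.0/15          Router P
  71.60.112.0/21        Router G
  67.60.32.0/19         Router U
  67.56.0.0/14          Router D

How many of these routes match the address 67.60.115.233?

Prefixes containing 67.60.115.233:
  66.0.0.0/7 (66.0.0.0 - 67.255.255.255)
  67.32.0.0/11 (67.32.0.0 - 67.63.255.255)
  67.48.0.0/12 (67.48.0.0 - 67.63.255.255)
  67.60.0.0/14 (67.60.0.0 - 67.63.255.255)
  67.60.0.0/15 (67.60.0.0 - 67.61.255.255)
Total matching entries: 5.

5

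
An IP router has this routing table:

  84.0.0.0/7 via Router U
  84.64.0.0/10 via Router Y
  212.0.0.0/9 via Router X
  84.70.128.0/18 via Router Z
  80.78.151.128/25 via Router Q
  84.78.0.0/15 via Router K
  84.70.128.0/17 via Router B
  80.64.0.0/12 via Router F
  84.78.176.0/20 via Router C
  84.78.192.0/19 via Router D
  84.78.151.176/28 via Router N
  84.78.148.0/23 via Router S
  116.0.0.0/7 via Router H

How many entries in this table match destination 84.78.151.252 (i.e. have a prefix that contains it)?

Prefixes containing 84.78.151.252:
  84.0.0.0/7 (84.0.0.0 - 85.255.255.255)
  84.64.0.0/10 (84.64.0.0 - 84.127.255.255)
  84.78.0.0/15 (84.78.0.0 - 84.79.255.255)
Total matching entries: 3.

3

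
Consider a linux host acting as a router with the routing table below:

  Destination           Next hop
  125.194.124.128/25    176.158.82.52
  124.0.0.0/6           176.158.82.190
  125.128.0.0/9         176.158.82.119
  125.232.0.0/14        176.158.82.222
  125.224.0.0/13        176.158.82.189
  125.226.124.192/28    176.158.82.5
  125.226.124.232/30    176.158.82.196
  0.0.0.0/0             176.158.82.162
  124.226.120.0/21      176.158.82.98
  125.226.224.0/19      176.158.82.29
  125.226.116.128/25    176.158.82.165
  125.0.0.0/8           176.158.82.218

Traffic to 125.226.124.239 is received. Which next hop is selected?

Routes whose prefix contains 125.226.124.239:
  0.0.0.0/0 (default, matches everything) -> 176.158.82.162
  124.0.0.0/6 (124.0.0.0 - 127.255.255.255) -> 176.158.82.190
  125.0.0.0/8 (125.0.0.0 - 125.255.255.255) -> 176.158.82.218
  125.128.0.0/9 (125.128.0.0 - 125.255.255.255) -> 176.158.82.119
  125.224.0.0/13 (125.224.0.0 - 125.231.255.255) -> 176.158.82.189
More-specific entries that do NOT match:
  125.226.124.232/30 (125.226.124.232 - 125.226.124.235) does not contain 125.226.124.239
  125.226.124.192/28 (125.226.124.192 - 125.226.124.207) does not contain 125.226.124.239
  125.194.124.128/25 (125.194.124.128 - 125.194.124.255) does not contain 125.226.124.239
  125.226.116.128/25 (125.226.116.128 - 125.226.116.255) does not contain 125.226.124.239
  124.226.120.0/21 (124.226.120.0 - 124.226.127.255) does not contain 125.226.124.239
  125.226.224.0/19 (125.226.224.0 - 125.226.255.255) does not contain 125.226.124.239
  125.232.0.0/14 (125.232.0.0 - 125.235.255.255) does not contain 125.226.124.239
Longest matching prefix is /13 -> next hop 176.158.82.189.

176.158.82.189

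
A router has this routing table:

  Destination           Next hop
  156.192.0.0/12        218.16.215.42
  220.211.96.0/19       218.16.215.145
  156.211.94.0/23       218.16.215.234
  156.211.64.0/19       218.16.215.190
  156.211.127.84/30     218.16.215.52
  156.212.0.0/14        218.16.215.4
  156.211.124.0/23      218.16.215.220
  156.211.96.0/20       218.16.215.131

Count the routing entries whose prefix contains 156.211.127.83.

0

No listed prefix contains 156.211.127.83.
Total matching entries: 0.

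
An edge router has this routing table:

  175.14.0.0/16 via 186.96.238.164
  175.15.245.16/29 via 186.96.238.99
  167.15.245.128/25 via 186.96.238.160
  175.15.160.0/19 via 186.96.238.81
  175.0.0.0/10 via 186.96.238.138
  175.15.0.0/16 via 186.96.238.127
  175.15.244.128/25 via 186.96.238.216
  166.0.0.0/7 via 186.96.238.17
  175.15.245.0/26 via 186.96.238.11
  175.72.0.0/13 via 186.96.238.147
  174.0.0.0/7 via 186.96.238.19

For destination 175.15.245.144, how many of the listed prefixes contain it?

Prefixes containing 175.15.245.144:
  174.0.0.0/7 (174.0.0.0 - 175.255.255.255)
  175.0.0.0/10 (175.0.0.0 - 175.63.255.255)
  175.15.0.0/16 (175.15.0.0 - 175.15.255.255)
Total matching entries: 3.

3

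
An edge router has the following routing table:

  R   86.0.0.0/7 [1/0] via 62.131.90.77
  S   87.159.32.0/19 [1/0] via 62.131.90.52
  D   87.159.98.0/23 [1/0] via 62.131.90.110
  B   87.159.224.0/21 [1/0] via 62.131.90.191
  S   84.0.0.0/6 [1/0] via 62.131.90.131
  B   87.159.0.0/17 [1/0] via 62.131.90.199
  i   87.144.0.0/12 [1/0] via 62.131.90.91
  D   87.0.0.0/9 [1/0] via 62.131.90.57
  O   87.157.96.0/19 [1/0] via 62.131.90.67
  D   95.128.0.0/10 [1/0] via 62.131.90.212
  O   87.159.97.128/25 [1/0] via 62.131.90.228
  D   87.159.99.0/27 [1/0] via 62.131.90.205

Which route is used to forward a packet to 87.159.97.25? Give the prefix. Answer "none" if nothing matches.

87.159.0.0/17

Entries matching 87.159.97.25:
  84.0.0.0/6 (84.0.0.0 - 87.255.255.255)
  86.0.0.0/7 (86.0.0.0 - 87.255.255.255)
  87.144.0.0/12 (87.144.0.0 - 87.159.255.255)
  87.159.0.0/17 (87.159.0.0 - 87.159.127.255)
Most specific is 87.159.0.0/17.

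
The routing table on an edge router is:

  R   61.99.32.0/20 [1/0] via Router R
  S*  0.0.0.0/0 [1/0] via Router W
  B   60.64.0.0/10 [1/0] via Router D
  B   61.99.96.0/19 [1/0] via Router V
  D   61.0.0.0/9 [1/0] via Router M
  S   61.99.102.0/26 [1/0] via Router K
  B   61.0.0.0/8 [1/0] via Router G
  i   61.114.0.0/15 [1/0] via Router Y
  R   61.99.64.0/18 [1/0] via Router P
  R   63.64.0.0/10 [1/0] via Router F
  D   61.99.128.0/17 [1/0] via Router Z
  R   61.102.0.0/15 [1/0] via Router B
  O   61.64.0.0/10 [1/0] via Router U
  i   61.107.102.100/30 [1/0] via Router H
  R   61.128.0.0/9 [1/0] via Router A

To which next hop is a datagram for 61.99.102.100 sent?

Routes whose prefix contains 61.99.102.100:
  0.0.0.0/0 (default, matches everything) -> Router W
  61.0.0.0/8 (61.0.0.0 - 61.255.255.255) -> Router G
  61.0.0.0/9 (61.0.0.0 - 61.127.255.255) -> Router M
  61.64.0.0/10 (61.64.0.0 - 61.127.255.255) -> Router U
  61.99.64.0/18 (61.99.64.0 - 61.99.127.255) -> Router P
  61.99.96.0/19 (61.99.96.0 - 61.99.127.255) -> Router V
More-specific entries that do NOT match:
  61.107.102.100/30 (61.107.102.100 - 61.107.102.103) does not contain 61.99.102.100
  61.99.102.0/26 (61.99.102.0 - 61.99.102.63) does not contain 61.99.102.100
  61.99.32.0/20 (61.99.32.0 - 61.99.47.255) does not contain 61.99.102.100
Longest matching prefix is /19 -> next hop Router V.

Router V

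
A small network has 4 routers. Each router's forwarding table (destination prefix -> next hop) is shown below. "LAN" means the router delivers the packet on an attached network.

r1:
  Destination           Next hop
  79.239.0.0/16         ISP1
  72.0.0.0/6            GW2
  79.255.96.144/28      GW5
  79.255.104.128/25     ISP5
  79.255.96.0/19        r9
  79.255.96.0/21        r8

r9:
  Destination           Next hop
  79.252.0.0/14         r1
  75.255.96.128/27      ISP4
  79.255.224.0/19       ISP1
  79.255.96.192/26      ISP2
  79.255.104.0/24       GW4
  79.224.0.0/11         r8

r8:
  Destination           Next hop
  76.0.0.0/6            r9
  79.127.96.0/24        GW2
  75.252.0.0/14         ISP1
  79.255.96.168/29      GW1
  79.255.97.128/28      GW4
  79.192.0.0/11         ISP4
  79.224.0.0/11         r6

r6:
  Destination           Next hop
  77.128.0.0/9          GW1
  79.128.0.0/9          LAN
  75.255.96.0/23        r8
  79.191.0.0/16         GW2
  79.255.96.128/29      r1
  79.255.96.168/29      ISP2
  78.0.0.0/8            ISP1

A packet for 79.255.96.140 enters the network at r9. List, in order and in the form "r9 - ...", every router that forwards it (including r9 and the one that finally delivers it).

r9 - r1 - r8 - r6

At r9: longest match for 79.255.96.140 is 79.252.0.0/14 -> r1
At r1: longest match for 79.255.96.140 is 79.255.96.0/21 -> r8
At r8: longest match for 79.255.96.140 is 79.224.0.0/11 -> r6
At r6: longest match for 79.255.96.140 is 79.128.0.0/9 -> LAN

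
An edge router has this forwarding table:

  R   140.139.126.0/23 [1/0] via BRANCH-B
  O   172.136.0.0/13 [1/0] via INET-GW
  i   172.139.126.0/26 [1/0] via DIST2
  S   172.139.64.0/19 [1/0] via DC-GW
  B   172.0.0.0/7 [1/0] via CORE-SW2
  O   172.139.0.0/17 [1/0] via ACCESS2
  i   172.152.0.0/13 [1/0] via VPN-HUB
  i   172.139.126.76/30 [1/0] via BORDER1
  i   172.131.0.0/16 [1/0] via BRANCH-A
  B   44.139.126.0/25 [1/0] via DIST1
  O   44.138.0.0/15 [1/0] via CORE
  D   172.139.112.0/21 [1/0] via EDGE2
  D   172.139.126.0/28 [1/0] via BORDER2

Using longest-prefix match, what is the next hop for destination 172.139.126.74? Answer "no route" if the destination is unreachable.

ACCESS2

Routes whose prefix contains 172.139.126.74:
  172.0.0.0/7 (172.0.0.0 - 173.255.255.255) -> CORE-SW2
  172.136.0.0/13 (172.136.0.0 - 172.143.255.255) -> INET-GW
  172.139.0.0/17 (172.139.0.0 - 172.139.127.255) -> ACCESS2
More-specific entries that do NOT match:
  172.139.126.76/30 (172.139.126.76 - 172.139.126.79) does not contain 172.139.126.74
  172.139.126.0/28 (172.139.126.0 - 172.139.126.15) does not contain 172.139.126.74
  172.139.126.0/26 (172.139.126.0 - 172.139.126.63) does not contain 172.139.126.74
  44.139.126.0/25 (44.139.126.0 - 44.139.126.127) does not contain 172.139.126.74
  140.139.126.0/23 (140.139.126.0 - 140.139.127.255) does not contain 172.139.126.74
  172.139.112.0/21 (172.139.112.0 - 172.139.119.255) does not contain 172.139.126.74
  172.139.64.0/19 (172.139.64.0 - 172.139.95.255) does not contain 172.139.126.74
Longest matching prefix is /17 -> next hop ACCESS2.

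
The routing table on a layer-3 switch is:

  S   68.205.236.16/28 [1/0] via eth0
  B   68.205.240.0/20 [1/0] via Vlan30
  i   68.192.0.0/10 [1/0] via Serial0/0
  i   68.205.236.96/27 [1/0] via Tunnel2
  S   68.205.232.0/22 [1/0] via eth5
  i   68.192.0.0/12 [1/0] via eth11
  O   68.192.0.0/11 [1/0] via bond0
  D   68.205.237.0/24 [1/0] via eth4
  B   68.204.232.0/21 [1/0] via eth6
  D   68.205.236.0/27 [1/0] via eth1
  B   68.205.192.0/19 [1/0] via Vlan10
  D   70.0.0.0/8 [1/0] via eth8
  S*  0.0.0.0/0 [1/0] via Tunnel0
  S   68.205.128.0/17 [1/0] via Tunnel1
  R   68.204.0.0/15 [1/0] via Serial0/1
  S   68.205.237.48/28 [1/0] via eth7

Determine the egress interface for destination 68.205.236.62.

Tunnel1

Routes whose prefix contains 68.205.236.62:
  0.0.0.0/0 (default, matches everything) -> Tunnel0
  68.192.0.0/10 (68.192.0.0 - 68.255.255.255) -> Serial0/0
  68.192.0.0/11 (68.192.0.0 - 68.223.255.255) -> bond0
  68.192.0.0/12 (68.192.0.0 - 68.207.255.255) -> eth11
  68.204.0.0/15 (68.204.0.0 - 68.205.255.255) -> Serial0/1
  68.205.128.0/17 (68.205.128.0 - 68.205.255.255) -> Tunnel1
More-specific entries that do NOT match:
  68.205.236.16/28 (68.205.236.16 - 68.205.236.31) does not contain 68.205.236.62
  68.205.237.48/28 (68.205.237.48 - 68.205.237.63) does not contain 68.205.236.62
  68.205.236.96/27 (68.205.236.96 - 68.205.236.127) does not contain 68.205.236.62
  68.205.236.0/27 (68.205.236.0 - 68.205.236.31) does not contain 68.205.236.62
  68.205.237.0/24 (68.205.237.0 - 68.205.237.255) does not contain 68.205.236.62
  68.205.232.0/22 (68.205.232.0 - 68.205.235.255) does not contain 68.205.236.62
  68.204.232.0/21 (68.204.232.0 - 68.204.239.255) does not contain 68.205.236.62
  68.205.240.0/20 (68.205.240.0 - 68.205.255.255) does not contain 68.205.236.62
  68.205.192.0/19 (68.205.192.0 - 68.205.223.255) does not contain 68.205.236.62
Longest matching prefix is /17 -> interface Tunnel1.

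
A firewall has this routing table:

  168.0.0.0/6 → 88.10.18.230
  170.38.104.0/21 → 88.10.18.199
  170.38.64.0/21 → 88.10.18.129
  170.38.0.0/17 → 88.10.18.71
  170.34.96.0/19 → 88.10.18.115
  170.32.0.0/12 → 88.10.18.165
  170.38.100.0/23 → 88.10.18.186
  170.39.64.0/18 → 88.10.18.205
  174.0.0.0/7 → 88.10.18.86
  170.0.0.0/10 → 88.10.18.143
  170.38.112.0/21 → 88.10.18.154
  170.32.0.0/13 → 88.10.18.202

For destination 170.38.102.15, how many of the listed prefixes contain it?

Prefixes containing 170.38.102.15:
  168.0.0.0/6 (168.0.0.0 - 171.255.255.255)
  170.0.0.0/10 (170.0.0.0 - 170.63.255.255)
  170.32.0.0/12 (170.32.0.0 - 170.47.255.255)
  170.32.0.0/13 (170.32.0.0 - 170.39.255.255)
  170.38.0.0/17 (170.38.0.0 - 170.38.127.255)
Total matching entries: 5.

5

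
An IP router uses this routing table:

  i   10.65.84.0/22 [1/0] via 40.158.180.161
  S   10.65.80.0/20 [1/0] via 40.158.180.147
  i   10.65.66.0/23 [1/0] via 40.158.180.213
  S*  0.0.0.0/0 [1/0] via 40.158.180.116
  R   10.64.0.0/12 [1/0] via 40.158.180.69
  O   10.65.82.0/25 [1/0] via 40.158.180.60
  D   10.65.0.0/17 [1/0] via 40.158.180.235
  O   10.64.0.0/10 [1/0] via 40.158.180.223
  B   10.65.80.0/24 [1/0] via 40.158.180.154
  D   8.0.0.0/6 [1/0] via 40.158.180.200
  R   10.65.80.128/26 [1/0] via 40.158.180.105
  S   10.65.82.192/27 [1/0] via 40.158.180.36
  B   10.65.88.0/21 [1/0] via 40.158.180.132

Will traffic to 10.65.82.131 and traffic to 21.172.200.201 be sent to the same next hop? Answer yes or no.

no

10.65.82.131: longest match 10.65.80.0/20 -> 40.158.180.147
21.172.200.201: longest match 0.0.0.0/0 -> 40.158.180.116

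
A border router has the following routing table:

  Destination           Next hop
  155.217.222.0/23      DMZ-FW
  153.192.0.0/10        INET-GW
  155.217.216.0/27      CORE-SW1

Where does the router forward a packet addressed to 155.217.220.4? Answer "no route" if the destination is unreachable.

No entry's prefix contains 155.217.220.4; there is no default route.

no route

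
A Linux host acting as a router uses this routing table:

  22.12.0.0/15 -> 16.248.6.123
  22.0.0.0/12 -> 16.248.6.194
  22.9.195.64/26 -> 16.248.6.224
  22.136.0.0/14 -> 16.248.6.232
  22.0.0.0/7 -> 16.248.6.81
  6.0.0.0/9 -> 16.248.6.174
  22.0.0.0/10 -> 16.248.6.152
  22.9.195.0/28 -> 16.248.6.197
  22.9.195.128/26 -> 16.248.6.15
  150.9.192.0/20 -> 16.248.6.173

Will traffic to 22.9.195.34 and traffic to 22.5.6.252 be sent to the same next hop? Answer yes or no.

22.9.195.34: longest match 22.0.0.0/12 -> 16.248.6.194
22.5.6.252: longest match 22.0.0.0/12 -> 16.248.6.194

yes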